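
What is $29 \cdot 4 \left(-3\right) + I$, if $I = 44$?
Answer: $-304$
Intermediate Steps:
$29 \cdot 4 \left(-3\right) + I = 29 \cdot 4 \left(-3\right) + 44 = 29 \left(-12\right) + 44 = -348 + 44 = -304$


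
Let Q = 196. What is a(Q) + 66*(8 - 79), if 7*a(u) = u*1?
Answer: -4658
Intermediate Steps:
a(u) = u/7 (a(u) = (u*1)/7 = u/7)
a(Q) + 66*(8 - 79) = (⅐)*196 + 66*(8 - 79) = 28 + 66*(-71) = 28 - 4686 = -4658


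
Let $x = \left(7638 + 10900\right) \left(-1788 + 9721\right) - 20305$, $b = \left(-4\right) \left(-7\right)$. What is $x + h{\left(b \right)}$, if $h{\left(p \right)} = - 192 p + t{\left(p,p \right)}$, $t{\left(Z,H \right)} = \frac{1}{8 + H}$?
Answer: $\frac{5293305829}{36} \approx 1.4704 \cdot 10^{8}$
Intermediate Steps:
$b = 28$
$h{\left(p \right)} = \frac{1}{8 + p} - 192 p$ ($h{\left(p \right)} = - 192 p + \frac{1}{8 + p} = \frac{1}{8 + p} - 192 p$)
$x = 147041649$ ($x = 18538 \cdot 7933 - 20305 = 147061954 - 20305 = 147041649$)
$x + h{\left(b \right)} = 147041649 + \frac{1 - 5376 \left(8 + 28\right)}{8 + 28} = 147041649 + \frac{1 - 5376 \cdot 36}{36} = 147041649 + \frac{1 - 193536}{36} = 147041649 + \frac{1}{36} \left(-193535\right) = 147041649 - \frac{193535}{36} = \frac{5293305829}{36}$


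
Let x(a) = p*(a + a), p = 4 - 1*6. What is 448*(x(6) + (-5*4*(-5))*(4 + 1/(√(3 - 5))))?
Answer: 168448 - 22400*I*√2 ≈ 1.6845e+5 - 31678.0*I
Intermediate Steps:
p = -2 (p = 4 - 6 = -2)
x(a) = -4*a (x(a) = -2*(a + a) = -4*a)
448*(x(6) + (-5*4*(-5))*(4 + 1/(√(3 - 5)))) = 448*(-4*6 + (-5*4*(-5))*(4 + 1/(√(3 - 5)))) = 448*(-24 + (-20*(-5))*(4 + 1/(√(-2)))) = 448*(-24 + 100*(4 + 1/(I*√2))) = 448*(-24 + 100*(4 - I*√2/2)) = 448*(-24 + (400 - 50*I*√2)) = 448*(376 - 50*I*√2) = 168448 - 22400*I*√2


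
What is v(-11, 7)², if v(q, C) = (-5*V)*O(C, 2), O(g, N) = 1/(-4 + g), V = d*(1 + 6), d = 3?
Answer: 1225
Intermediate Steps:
V = 21 (V = 3*(1 + 6) = 3*7 = 21)
v(q, C) = -105/(-4 + C) (v(q, C) = (-5*21)/(-4 + C) = -105/(-4 + C))
v(-11, 7)² = (-105/(-4 + 7))² = (-105/3)² = (-105*⅓)² = (-35)² = 1225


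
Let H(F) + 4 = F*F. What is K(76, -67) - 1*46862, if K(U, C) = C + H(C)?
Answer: -42444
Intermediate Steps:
H(F) = -4 + F**2 (H(F) = -4 + F*F = -4 + F**2)
K(U, C) = -4 + C + C**2 (K(U, C) = C + (-4 + C**2) = -4 + C + C**2)
K(76, -67) - 1*46862 = (-4 - 67 + (-67)**2) - 1*46862 = (-4 - 67 + 4489) - 46862 = 4418 - 46862 = -42444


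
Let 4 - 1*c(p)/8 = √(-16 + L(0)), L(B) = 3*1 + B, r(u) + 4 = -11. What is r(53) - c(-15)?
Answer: -47 + 8*I*√13 ≈ -47.0 + 28.844*I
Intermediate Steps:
r(u) = -15 (r(u) = -4 - 11 = -15)
L(B) = 3 + B
c(p) = 32 - 8*I*√13 (c(p) = 32 - 8*√(-16 + (3 + 0)) = 32 - 8*√(-16 + 3) = 32 - 8*I*√13)
r(53) - c(-15) = -15 - (32 - 8*I*√13) = -15 + (-32 + 8*I*√13) = -47 + 8*I*√13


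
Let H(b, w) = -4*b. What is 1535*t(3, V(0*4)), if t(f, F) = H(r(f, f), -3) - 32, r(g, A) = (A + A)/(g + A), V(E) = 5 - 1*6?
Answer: -55260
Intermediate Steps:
V(E) = -1 (V(E) = 5 - 6 = -1)
r(g, A) = 2*A/(A + g) (r(g, A) = (2*A)/(A + g) = 2*A/(A + g))
t(f, F) = -36 (t(f, F) = -8*f/(f + f) - 32 = -8*f/(2*f) - 32 = -8*f*1/(2*f) - 32 = -4*1 - 32 = -4 - 32 = -36)
1535*t(3, V(0*4)) = 1535*(-36) = -55260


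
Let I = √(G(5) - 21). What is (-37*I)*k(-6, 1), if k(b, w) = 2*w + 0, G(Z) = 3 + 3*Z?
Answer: -74*I*√3 ≈ -128.17*I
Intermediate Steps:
k(b, w) = 2*w
I = I*√3 (I = √((3 + 3*5) - 21) = √((3 + 15) - 21) = √(18 - 21) = √(-3) = I*√3 ≈ 1.732*I)
(-37*I)*k(-6, 1) = (-37*I*√3)*(2*1) = -37*I*√3*2 = -74*I*√3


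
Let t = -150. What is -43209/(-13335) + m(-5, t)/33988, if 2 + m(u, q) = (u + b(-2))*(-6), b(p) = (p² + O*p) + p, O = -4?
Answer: 122346731/37769165 ≈ 3.2393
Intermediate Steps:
b(p) = p² - 3*p (b(p) = (p² - 4*p) + p = p² - 3*p)
m(u, q) = -62 - 6*u (m(u, q) = -2 + (u - 2*(-3 - 2))*(-6) = -2 + (u - 2*(-5))*(-6) = -2 + (u + 10)*(-6) = -2 + (10 + u)*(-6) = -2 + (-60 - 6*u) = -62 - 6*u)
-43209/(-13335) + m(-5, t)/33988 = -43209/(-13335) + (-62 - 6*(-5))/33988 = -43209*(-1/13335) + (-62 + 30)*(1/33988) = 14403/4445 - 32*1/33988 = 14403/4445 - 8/8497 = 122346731/37769165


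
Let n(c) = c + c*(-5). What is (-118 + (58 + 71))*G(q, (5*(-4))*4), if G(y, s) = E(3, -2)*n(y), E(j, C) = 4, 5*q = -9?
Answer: 1584/5 ≈ 316.80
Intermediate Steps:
q = -9/5 (q = (1/5)*(-9) = -9/5 ≈ -1.8000)
n(c) = -4*c (n(c) = c - 5*c = -4*c)
G(y, s) = -16*y (G(y, s) = 4*(-4*y) = -16*y)
(-118 + (58 + 71))*G(q, (5*(-4))*4) = (-118 + (58 + 71))*(-16*(-9/5)) = (-118 + 129)*(144/5) = 11*(144/5) = 1584/5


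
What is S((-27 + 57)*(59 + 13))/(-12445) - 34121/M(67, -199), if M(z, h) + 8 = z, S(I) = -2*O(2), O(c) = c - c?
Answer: -34121/59 ≈ -578.32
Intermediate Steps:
O(c) = 0
S(I) = 0 (S(I) = -2*0 = 0)
M(z, h) = -8 + z
S((-27 + 57)*(59 + 13))/(-12445) - 34121/M(67, -199) = 0/(-12445) - 34121/(-8 + 67) = 0*(-1/12445) - 34121/59 = 0 - 34121*1/59 = 0 - 34121/59 = -34121/59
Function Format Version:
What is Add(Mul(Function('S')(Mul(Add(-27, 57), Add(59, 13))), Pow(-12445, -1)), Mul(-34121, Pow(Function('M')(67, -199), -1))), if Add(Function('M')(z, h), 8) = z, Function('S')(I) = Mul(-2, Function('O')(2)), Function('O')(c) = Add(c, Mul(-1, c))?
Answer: Rational(-34121, 59) ≈ -578.32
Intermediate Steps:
Function('O')(c) = 0
Function('S')(I) = 0 (Function('S')(I) = Mul(-2, 0) = 0)
Function('M')(z, h) = Add(-8, z)
Add(Mul(Function('S')(Mul(Add(-27, 57), Add(59, 13))), Pow(-12445, -1)), Mul(-34121, Pow(Function('M')(67, -199), -1))) = Add(Mul(0, Pow(-12445, -1)), Mul(-34121, Pow(Add(-8, 67), -1))) = Add(Mul(0, Rational(-1, 12445)), Mul(-34121, Pow(59, -1))) = Add(0, Mul(-34121, Rational(1, 59))) = Add(0, Rational(-34121, 59)) = Rational(-34121, 59)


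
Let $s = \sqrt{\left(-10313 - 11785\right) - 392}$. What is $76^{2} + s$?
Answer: $5776 + i \sqrt{22490} \approx 5776.0 + 149.97 i$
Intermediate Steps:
$s = i \sqrt{22490}$ ($s = \sqrt{-22098 - 392} = \sqrt{-22490} = i \sqrt{22490} \approx 149.97 i$)
$76^{2} + s = 76^{2} + i \sqrt{22490} = 5776 + i \sqrt{22490}$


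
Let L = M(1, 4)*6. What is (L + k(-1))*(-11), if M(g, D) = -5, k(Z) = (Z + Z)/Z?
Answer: 308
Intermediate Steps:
k(Z) = 2 (k(Z) = (2*Z)/Z = 2)
L = -30 (L = -5*6 = -30)
(L + k(-1))*(-11) = (-30 + 2)*(-11) = -28*(-11) = 308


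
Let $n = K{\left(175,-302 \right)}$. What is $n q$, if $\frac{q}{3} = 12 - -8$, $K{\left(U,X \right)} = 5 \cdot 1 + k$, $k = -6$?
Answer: $-60$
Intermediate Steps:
$K{\left(U,X \right)} = -1$ ($K{\left(U,X \right)} = 5 \cdot 1 - 6 = 5 - 6 = -1$)
$q = 60$ ($q = 3 \left(12 - -8\right) = 3 \left(12 + 8\right) = 3 \cdot 20 = 60$)
$n = -1$
$n q = \left(-1\right) 60 = -60$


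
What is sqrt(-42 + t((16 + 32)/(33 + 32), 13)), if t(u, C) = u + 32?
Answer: I*sqrt(39130)/65 ≈ 3.0433*I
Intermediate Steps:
t(u, C) = 32 + u
sqrt(-42 + t((16 + 32)/(33 + 32), 13)) = sqrt(-42 + (32 + (16 + 32)/(33 + 32))) = sqrt(-42 + (32 + 48/65)) = sqrt(-42 + 2128/65) = sqrt(-602/65) = I*sqrt(39130)/65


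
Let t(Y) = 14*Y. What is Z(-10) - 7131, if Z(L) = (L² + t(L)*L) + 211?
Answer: -5420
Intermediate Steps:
Z(L) = 211 + 15*L² (Z(L) = (L² + (14*L)*L) + 211 = (L² + 14*L²) + 211 = 15*L² + 211 = 211 + 15*L²)
Z(-10) - 7131 = (211 + 15*(-10)²) - 7131 = (211 + 15*100) - 7131 = (211 + 1500) - 7131 = 1711 - 7131 = -5420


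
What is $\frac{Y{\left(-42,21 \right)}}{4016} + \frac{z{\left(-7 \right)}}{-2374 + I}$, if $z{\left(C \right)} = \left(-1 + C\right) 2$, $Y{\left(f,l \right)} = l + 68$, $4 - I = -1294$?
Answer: $\frac{40005}{1080304} \approx 0.037031$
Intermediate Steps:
$I = 1298$ ($I = 4 - -1294 = 4 + 1294 = 1298$)
$Y{\left(f,l \right)} = 68 + l$
$z{\left(C \right)} = -2 + 2 C$
$\frac{Y{\left(-42,21 \right)}}{4016} + \frac{z{\left(-7 \right)}}{-2374 + I} = \frac{68 + 21}{4016} + \frac{-2 + 2 \left(-7\right)}{-2374 + 1298} = 89 \cdot \frac{1}{4016} + \frac{-2 - 14}{-1076} = \frac{89}{4016} - - \frac{4}{269} = \frac{89}{4016} + \frac{4}{269} = \frac{40005}{1080304}$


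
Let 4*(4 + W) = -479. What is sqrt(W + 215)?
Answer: sqrt(365)/2 ≈ 9.5525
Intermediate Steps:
W = -495/4 (W = -4 + (1/4)*(-479) = -4 - 479/4 = -495/4 ≈ -123.75)
sqrt(W + 215) = sqrt(-495/4 + 215) = sqrt(365/4) = sqrt(365)/2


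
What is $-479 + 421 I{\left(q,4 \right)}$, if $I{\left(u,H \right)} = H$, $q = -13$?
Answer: $1205$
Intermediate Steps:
$-479 + 421 I{\left(q,4 \right)} = -479 + 421 \cdot 4 = -479 + 1684 = 1205$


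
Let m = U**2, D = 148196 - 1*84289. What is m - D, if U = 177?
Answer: -32578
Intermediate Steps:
D = 63907 (D = 148196 - 84289 = 63907)
m = 31329 (m = 177**2 = 31329)
m - D = 31329 - 1*63907 = 31329 - 63907 = -32578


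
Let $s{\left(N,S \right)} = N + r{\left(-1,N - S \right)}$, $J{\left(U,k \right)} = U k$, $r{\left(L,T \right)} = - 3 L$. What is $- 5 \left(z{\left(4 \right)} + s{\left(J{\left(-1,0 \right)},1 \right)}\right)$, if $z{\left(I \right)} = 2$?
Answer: $-25$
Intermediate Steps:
$s{\left(N,S \right)} = 3 + N$ ($s{\left(N,S \right)} = N - -3 = N + 3 = 3 + N$)
$- 5 \left(z{\left(4 \right)} + s{\left(J{\left(-1,0 \right)},1 \right)}\right) = - 5 \left(2 + \left(3 - 0\right)\right) = - 5 \left(2 + \left(3 + 0\right)\right) = - 5 \left(2 + 3\right) = \left(-5\right) 5 = -25$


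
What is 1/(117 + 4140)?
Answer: 1/4257 ≈ 0.00023491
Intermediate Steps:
1/(117 + 4140) = 1/4257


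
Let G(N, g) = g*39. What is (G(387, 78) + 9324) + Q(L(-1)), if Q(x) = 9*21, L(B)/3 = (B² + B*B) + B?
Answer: 12555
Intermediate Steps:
G(N, g) = 39*g
L(B) = 3*B + 6*B² (L(B) = 3*((B² + B*B) + B) = 3*((B² + B²) + B) = 3*(2*B² + B) = 3*(B + 2*B²) = 3*B + 6*B²)
Q(x) = 189
(G(387, 78) + 9324) + Q(L(-1)) = (39*78 + 9324) + 189 = (3042 + 9324) + 189 = 12366 + 189 = 12555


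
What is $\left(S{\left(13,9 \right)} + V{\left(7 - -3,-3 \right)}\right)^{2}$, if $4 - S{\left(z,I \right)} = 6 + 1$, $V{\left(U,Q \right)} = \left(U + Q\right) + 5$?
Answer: $81$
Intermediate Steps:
$V{\left(U,Q \right)} = 5 + Q + U$ ($V{\left(U,Q \right)} = \left(Q + U\right) + 5 = 5 + Q + U$)
$S{\left(z,I \right)} = -3$ ($S{\left(z,I \right)} = 4 - \left(6 + 1\right) = 4 - 7 = -3$)
$\left(S{\left(13,9 \right)} + V{\left(7 - -3,-3 \right)}\right)^{2} = \left(-3 + \left(5 - 3 + \left(7 - -3\right)\right)\right)^{2} = \left(-3 + \left(5 - 3 + \left(7 + 3\right)\right)\right)^{2} = \left(-3 + \left(5 - 3 + 10\right)\right)^{2} = \left(-3 + 12\right)^{2} = 9^{2} = 81$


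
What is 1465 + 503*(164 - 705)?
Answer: -270658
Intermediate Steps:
1465 + 503*(164 - 705) = 1465 + 503*(-541) = 1465 - 272123 = -270658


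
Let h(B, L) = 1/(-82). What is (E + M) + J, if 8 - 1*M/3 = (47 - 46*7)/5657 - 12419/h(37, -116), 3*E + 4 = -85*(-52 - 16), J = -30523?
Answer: -52332582076/16971 ≈ -3.0836e+6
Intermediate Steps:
h(B, L) = -1/82
E = 5776/3 (E = -4/3 + (-85*(-52 - 16))/3 = -4/3 + (-85*(-68))/3 = -4/3 + (1/3)*5780 = -4/3 + 5780/3 = 5776/3 ≈ 1925.3)
M = -17282417025/5657 (M = 24 - 3*((47 - 46*7)/5657 - 12419/(-1/82)) = 24 - 3*((47 - 322)*(1/5657) - 12419*(-82)) = 24 - 3*(-275*1/5657 + 1018358) = 24 - 3*(-275/5657 + 1018358) = 24 - 3*5760850931/5657 = 24 - 17282552793/5657 = -17282417025/5657 ≈ -3.0550e+6)
(E + M) + J = (5776/3 - 17282417025/5657) - 30523 = -51814576243/16971 - 30523 = -52332582076/16971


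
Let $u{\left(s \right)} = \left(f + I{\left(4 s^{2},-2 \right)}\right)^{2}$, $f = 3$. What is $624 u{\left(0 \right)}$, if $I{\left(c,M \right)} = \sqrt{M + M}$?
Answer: $3120 + 7488 i \approx 3120.0 + 7488.0 i$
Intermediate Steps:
$I{\left(c,M \right)} = \sqrt{2} \sqrt{M}$ ($I{\left(c,M \right)} = \sqrt{2 M} = \sqrt{2} \sqrt{M}$)
$u{\left(s \right)} = \left(3 + 2 i\right)^{2}$ ($u{\left(s \right)} = \left(3 + \sqrt{2} \sqrt{-2}\right)^{2} = \left(3 + \sqrt{2} i \sqrt{2}\right)^{2} = \left(3 + 2 i\right)^{2}$)
$624 u{\left(0 \right)} = 624 \left(5 + 12 i\right) = 3120 + 7488 i$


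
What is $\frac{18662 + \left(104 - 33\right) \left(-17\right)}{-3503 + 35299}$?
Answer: $\frac{17455}{31796} \approx 0.54897$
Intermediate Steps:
$\frac{18662 + \left(104 - 33\right) \left(-17\right)}{-3503 + 35299} = \frac{18662 + \left(104 + \left(-46 + 13\right)\right) \left(-17\right)}{31796} = \left(18662 + \left(104 - 33\right) \left(-17\right)\right) \frac{1}{31796} = \left(18662 + 71 \left(-17\right)\right) \frac{1}{31796} = \left(18662 - 1207\right) \frac{1}{31796} = 17455 \cdot \frac{1}{31796} = \frac{17455}{31796}$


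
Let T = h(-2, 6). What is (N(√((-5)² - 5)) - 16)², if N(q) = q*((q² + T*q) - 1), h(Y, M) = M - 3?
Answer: 9156 + 3344*√5 ≈ 16633.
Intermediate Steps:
h(Y, M) = -3 + M
T = 3 (T = -3 + 6 = 3)
N(q) = q*(-1 + q² + 3*q) (N(q) = q*((q² + 3*q) - 1) = q*(-1 + q² + 3*q))
(N(√((-5)² - 5)) - 16)² = (√((-5)² - 5)*(-1 + (√((-5)² - 5))² + 3*√((-5)² - 5)) - 16)² = (√(25 - 5)*(-1 + (√(25 - 5))² + 3*√(25 - 5)) - 16)² = (√20*(-1 + (√20)² + 3*√20) - 16)² = ((2*√5)*(-1 + (2*√5)² + 3*(2*√5)) - 16)² = ((2*√5)*(-1 + 20 + 6*√5) - 16)² = ((2*√5)*(19 + 6*√5) - 16)² = (2*√5*(19 + 6*√5) - 16)² = (-16 + 2*√5*(19 + 6*√5))²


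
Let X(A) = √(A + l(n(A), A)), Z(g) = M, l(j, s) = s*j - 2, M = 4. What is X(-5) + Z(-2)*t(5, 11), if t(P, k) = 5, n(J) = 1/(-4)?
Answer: 20 + I*√23/2 ≈ 20.0 + 2.3979*I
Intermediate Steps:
n(J) = -¼
l(j, s) = -2 + j*s (l(j, s) = j*s - 2 = -2 + j*s)
Z(g) = 4
X(A) = √(-2 + 3*A/4) (X(A) = √(A + (-2 - A/4)) = √(-2 + 3*A/4))
X(-5) + Z(-2)*t(5, 11) = √(-8 + 3*(-5))/2 + 4*5 = √(-8 - 15)/2 + 20 = √(-23)/2 + 20 = (I*√23)/2 + 20 = I*√23/2 + 20 = 20 + I*√23/2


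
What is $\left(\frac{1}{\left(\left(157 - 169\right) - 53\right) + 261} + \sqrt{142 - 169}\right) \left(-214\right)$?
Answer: $- \frac{107}{98} - 642 i \sqrt{3} \approx -1.0918 - 1112.0 i$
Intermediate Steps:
$\left(\frac{1}{\left(\left(157 - 169\right) - 53\right) + 261} + \sqrt{142 - 169}\right) \left(-214\right) = \left(\frac{1}{\left(-12 - 53\right) + 261} + \sqrt{-27}\right) \left(-214\right) = \left(\frac{1}{-65 + 261} + 3 i \sqrt{3}\right) \left(-214\right) = \left(\frac{1}{196} + 3 i \sqrt{3}\right) \left(-214\right) = - \frac{107}{98} - 642 i \sqrt{3}$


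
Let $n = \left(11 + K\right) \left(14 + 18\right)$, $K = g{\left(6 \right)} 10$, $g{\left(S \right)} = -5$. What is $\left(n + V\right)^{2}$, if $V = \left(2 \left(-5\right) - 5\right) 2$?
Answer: $1633284$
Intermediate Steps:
$K = -50$ ($K = \left(-5\right) 10 = -50$)
$n = -1248$ ($n = \left(11 - 50\right) \left(14 + 18\right) = \left(-39\right) 32 = -1248$)
$V = -30$ ($V = \left(-10 - 5\right) 2 = \left(-15\right) 2 = -30$)
$\left(n + V\right)^{2} = \left(-1248 - 30\right)^{2} = \left(-1278\right)^{2} = 1633284$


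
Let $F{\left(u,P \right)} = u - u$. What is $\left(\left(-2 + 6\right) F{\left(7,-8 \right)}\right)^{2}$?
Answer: $0$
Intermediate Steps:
$F{\left(u,P \right)} = 0$
$\left(\left(-2 + 6\right) F{\left(7,-8 \right)}\right)^{2} = \left(\left(-2 + 6\right) 0\right)^{2} = \left(4 \cdot 0\right)^{2} = 0^{2} = 0$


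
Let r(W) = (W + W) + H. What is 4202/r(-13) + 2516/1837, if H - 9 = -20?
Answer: -7625982/67969 ≈ -112.20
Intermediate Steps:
H = -11 (H = 9 - 20 = -11)
r(W) = -11 + 2*W (r(W) = (W + W) - 11 = 2*W - 11 = -11 + 2*W)
4202/r(-13) + 2516/1837 = 4202/(-11 + 2*(-13)) + 2516/1837 = 4202/(-11 - 26) + 2516*(1/1837) = 4202/(-37) + 2516/1837 = 4202*(-1/37) + 2516/1837 = -4202/37 + 2516/1837 = -7625982/67969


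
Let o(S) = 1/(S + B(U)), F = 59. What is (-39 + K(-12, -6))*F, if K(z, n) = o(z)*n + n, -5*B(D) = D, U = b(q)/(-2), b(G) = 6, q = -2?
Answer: -49855/19 ≈ -2623.9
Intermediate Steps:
U = -3 (U = 6/(-2) = 6*(-½) = -3)
B(D) = -D/5
o(S) = 1/(⅗ + S) (o(S) = 1/(S - ⅕*(-3)) = 1/(S + ⅗) = 1/(⅗ + S))
K(z, n) = n + 5*n/(3 + 5*z) (K(z, n) = (5/(3 + 5*z))*n + n = 5*n/(3 + 5*z) + n = n + 5*n/(3 + 5*z))
(-39 + K(-12, -6))*F = (-39 - 6*(8 + 5*(-12))/(3 + 5*(-12)))*59 = (-39 - 6*(8 - 60)/(3 - 60))*59 = (-39 - 6*(-52)/(-57))*59 = (-39 - 6*(-1/57)*(-52))*59 = (-39 - 104/19)*59 = -845/19*59 = -49855/19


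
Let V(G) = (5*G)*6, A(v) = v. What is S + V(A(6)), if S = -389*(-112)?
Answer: 43748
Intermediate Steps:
S = 43568
V(G) = 30*G
S + V(A(6)) = 43568 + 30*6 = 43568 + 180 = 43748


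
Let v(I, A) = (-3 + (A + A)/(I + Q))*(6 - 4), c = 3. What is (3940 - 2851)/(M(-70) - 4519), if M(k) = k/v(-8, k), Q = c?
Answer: -1815/7534 ≈ -0.24091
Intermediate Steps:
Q = 3
v(I, A) = -6 + 4*A/(3 + I) (v(I, A) = (-3 + (A + A)/(I + 3))*(6 - 4) = (-3 + (2*A)/(3 + I))*2 = (-3 + 2*A/(3 + I))*2 = -6 + 4*A/(3 + I))
M(k) = k/(-6 - 4*k/5) (M(k) = k/((2*(-9 - 3*(-8) + 2*k)/(3 - 8))) = k/((2*(-9 + 24 + 2*k)/(-5))) = k/((2*(-⅕)*(15 + 2*k))) = k/(-6 - 4*k/5))
(3940 - 2851)/(M(-70) - 4519) = (3940 - 2851)/(-5*(-70)/(30 + 4*(-70)) - 4519) = 1089/(-5*(-70)/(30 - 280) - 4519) = 1089/(-5*(-70)/(-250) - 4519) = 1089/(-5*(-70)*(-1/250) - 4519) = 1089/(-7/5 - 4519) = 1089/(-22602/5) = 1089*(-5/22602) = -1815/7534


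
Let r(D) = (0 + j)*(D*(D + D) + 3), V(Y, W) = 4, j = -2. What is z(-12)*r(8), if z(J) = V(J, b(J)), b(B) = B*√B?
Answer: -1048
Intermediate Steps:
b(B) = B^(3/2)
z(J) = 4
r(D) = -6 - 4*D² (r(D) = (0 - 2)*(D*(D + D) + 3) = -2*(D*(2*D) + 3) = -2*(2*D² + 3) = -2*(3 + 2*D²) = -6 - 4*D²)
z(-12)*r(8) = 4*(-6 - 4*8²) = 4*(-6 - 4*64) = 4*(-6 - 256) = 4*(-262) = -1048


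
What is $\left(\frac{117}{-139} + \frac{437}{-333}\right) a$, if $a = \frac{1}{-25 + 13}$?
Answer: $\frac{24926}{138861} \approx 0.1795$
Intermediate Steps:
$a = - \frac{1}{12}$ ($a = \frac{1}{-12} = - \frac{1}{12} \approx -0.083333$)
$\left(\frac{117}{-139} + \frac{437}{-333}\right) a = \left(\frac{117}{-139} + \frac{437}{-333}\right) \left(- \frac{1}{12}\right) = \left(117 \left(- \frac{1}{139}\right) + 437 \left(- \frac{1}{333}\right)\right) \left(- \frac{1}{12}\right) = \left(- \frac{117}{139} - \frac{437}{333}\right) \left(- \frac{1}{12}\right) = \left(- \frac{99704}{46287}\right) \left(- \frac{1}{12}\right) = \frac{24926}{138861}$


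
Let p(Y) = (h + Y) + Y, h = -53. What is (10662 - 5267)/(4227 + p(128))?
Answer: 1079/886 ≈ 1.2178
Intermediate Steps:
p(Y) = -53 + 2*Y (p(Y) = (-53 + Y) + Y = -53 + 2*Y)
(10662 - 5267)/(4227 + p(128)) = (10662 - 5267)/(4227 + (-53 + 2*128)) = 5395/(4227 + (-53 + 256)) = 5395/(4227 + 203) = 5395/4430 = 5395*(1/4430) = 1079/886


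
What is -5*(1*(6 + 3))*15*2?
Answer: -1350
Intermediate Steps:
-5*(1*(6 + 3))*15*2 = -5*(1*9)*15*2 = -5*9*15*2 = -675*2 = -5*270 = -1350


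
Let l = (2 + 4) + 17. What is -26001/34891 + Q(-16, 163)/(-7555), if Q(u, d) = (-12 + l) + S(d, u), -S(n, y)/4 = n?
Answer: -174072424/263601505 ≈ -0.66036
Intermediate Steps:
l = 23 (l = 6 + 17 = 23)
S(n, y) = -4*n
Q(u, d) = 11 - 4*d (Q(u, d) = (-12 + 23) - 4*d = 11 - 4*d)
-26001/34891 + Q(-16, 163)/(-7555) = -26001/34891 + (11 - 4*163)/(-7555) = -26001*1/34891 + (11 - 652)*(-1/7555) = -26001/34891 - 641*(-1/7555) = -26001/34891 + 641/7555 = -174072424/263601505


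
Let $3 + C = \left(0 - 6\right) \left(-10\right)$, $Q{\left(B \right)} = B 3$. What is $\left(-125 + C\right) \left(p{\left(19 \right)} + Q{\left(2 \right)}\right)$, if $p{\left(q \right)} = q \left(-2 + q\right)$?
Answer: $-22372$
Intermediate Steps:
$Q{\left(B \right)} = 3 B$
$C = 57$ ($C = -3 + \left(0 - 6\right) \left(-10\right) = -3 - -60 = -3 + 60 = 57$)
$\left(-125 + C\right) \left(p{\left(19 \right)} + Q{\left(2 \right)}\right) = \left(-125 + 57\right) \left(19 \left(-2 + 19\right) + 3 \cdot 2\right) = - 68 \left(19 \cdot 17 + 6\right) = - 68 \left(323 + 6\right) = \left(-68\right) 329 = -22372$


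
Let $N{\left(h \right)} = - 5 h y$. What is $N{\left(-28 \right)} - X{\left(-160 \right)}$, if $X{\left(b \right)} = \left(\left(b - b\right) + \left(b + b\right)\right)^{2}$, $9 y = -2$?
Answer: $- \frac{921880}{9} \approx -1.0243 \cdot 10^{5}$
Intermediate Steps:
$y = - \frac{2}{9}$ ($y = \frac{1}{9} \left(-2\right) = - \frac{2}{9} \approx -0.22222$)
$N{\left(h \right)} = \frac{10 h}{9}$ ($N{\left(h \right)} = - 5 h \left(- \frac{2}{9}\right) = \frac{10 h}{9}$)
$X{\left(b \right)} = 4 b^{2}$ ($X{\left(b \right)} = \left(0 + 2 b\right)^{2} = \left(2 b\right)^{2} = 4 b^{2}$)
$N{\left(-28 \right)} - X{\left(-160 \right)} = \frac{10}{9} \left(-28\right) - 4 \left(-160\right)^{2} = - \frac{280}{9} - 4 \cdot 25600 = - \frac{280}{9} - 102400 = - \frac{921880}{9}$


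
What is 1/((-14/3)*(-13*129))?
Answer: 1/7826 ≈ 0.00012778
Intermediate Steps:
1/((-14/3)*(-13*129)) = 1/(-14*⅓*(-1677)) = 1/(-14/3*(-1677)) = 1/7826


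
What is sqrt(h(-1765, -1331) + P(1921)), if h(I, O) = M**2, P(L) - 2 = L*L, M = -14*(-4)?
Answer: sqrt(3693379) ≈ 1921.8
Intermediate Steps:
M = 56
P(L) = 2 + L**2 (P(L) = 2 + L*L = 2 + L**2)
h(I, O) = 3136 (h(I, O) = 56**2 = 3136)
sqrt(h(-1765, -1331) + P(1921)) = sqrt(3136 + (2 + 1921**2)) = sqrt(3136 + (2 + 3690241)) = sqrt(3136 + 3690243) = sqrt(3693379)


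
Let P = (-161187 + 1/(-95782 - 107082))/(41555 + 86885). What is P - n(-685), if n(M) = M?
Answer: 17815559690031/26055852160 ≈ 683.75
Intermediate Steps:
P = -32699039569/26055852160 (P = (-161187 + 1/(-202864))/128440 = (-161187 - 1/202864)*(1/128440) = -32699039569/202864*1/128440 = -32699039569/26055852160 ≈ -1.2550)
P - n(-685) = -32699039569/26055852160 - 1*(-685) = -32699039569/26055852160 + 685 = 17815559690031/26055852160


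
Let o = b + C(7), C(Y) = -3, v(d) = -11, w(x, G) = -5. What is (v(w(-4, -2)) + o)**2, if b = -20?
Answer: 1156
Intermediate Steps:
o = -23 (o = -20 - 3 = -23)
(v(w(-4, -2)) + o)**2 = (-11 - 23)**2 = (-34)**2 = 1156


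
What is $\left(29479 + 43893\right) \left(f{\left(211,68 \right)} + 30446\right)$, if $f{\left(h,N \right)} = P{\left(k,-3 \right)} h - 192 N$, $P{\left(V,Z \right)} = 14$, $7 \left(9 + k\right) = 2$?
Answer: $1492679968$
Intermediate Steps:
$k = - \frac{61}{7}$ ($k = -9 + \frac{1}{7} \cdot 2 = -9 + \frac{2}{7} = - \frac{61}{7} \approx -8.7143$)
$f{\left(h,N \right)} = - 192 N + 14 h$ ($f{\left(h,N \right)} = 14 h - 192 N = - 192 N + 14 h$)
$\left(29479 + 43893\right) \left(f{\left(211,68 \right)} + 30446\right) = \left(29479 + 43893\right) \left(\left(\left(-192\right) 68 + 14 \cdot 211\right) + 30446\right) = 73372 \left(\left(-13056 + 2954\right) + 30446\right) = 73372 \left(-10102 + 30446\right) = 73372 \cdot 20344 = 1492679968$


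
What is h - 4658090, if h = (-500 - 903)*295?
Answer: -5071975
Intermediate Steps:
h = -413885 (h = -1403*295 = -413885)
h - 4658090 = -413885 - 4658090 = -5071975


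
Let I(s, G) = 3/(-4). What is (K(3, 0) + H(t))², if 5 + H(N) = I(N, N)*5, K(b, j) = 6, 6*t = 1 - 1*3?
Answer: 121/16 ≈ 7.5625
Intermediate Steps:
I(s, G) = -¾ (I(s, G) = 3*(-¼) = -¾)
t = -⅓ (t = (1 - 1*3)/6 = (1 - 3)/6 = (⅙)*(-2) = -⅓ ≈ -0.33333)
H(N) = -35/4 (H(N) = -5 - ¾*5 = -5 - 15/4 = -35/4)
(K(3, 0) + H(t))² = (6 - 35/4)² = (-11/4)² = 121/16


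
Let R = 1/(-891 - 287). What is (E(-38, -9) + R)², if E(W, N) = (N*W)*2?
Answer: 649234674001/1387684 ≈ 4.6786e+5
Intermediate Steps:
R = -1/1178 (R = 1/(-1178) = -1/1178 ≈ -0.00084890)
E(W, N) = 2*N*W
(E(-38, -9) + R)² = (2*(-9)*(-38) - 1/1178)² = (684 - 1/1178)² = (805751/1178)² = 649234674001/1387684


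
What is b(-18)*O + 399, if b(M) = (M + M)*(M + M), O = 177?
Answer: 229791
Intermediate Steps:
b(M) = 4*M² (b(M) = (2*M)*(2*M) = 4*M²)
b(-18)*O + 399 = (4*(-18)²)*177 + 399 = (4*324)*177 + 399 = 1296*177 + 399 = 229392 + 399 = 229791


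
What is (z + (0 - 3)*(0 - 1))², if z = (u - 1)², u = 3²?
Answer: 4489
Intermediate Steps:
u = 9
z = 64 (z = (9 - 1)² = 8² = 64)
(z + (0 - 3)*(0 - 1))² = (64 + (0 - 3)*(0 - 1))² = (64 - 3*(-1))² = (64 + 3)² = 67² = 4489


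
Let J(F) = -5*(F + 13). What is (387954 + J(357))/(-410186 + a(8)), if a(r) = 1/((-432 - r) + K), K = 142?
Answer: -115058992/122235429 ≈ -0.94129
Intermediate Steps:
a(r) = 1/(-290 - r) (a(r) = 1/((-432 - r) + 142) = 1/(-290 - r))
J(F) = -65 - 5*F (J(F) = -5*(13 + F) = -65 - 5*F)
(387954 + J(357))/(-410186 + a(8)) = (387954 + (-65 - 5*357))/(-410186 - 1/(290 + 8)) = (387954 + (-65 - 1785))/(-410186 - 1/298) = (387954 - 1850)/(-410186 - 1*1/298) = 386104/(-410186 - 1/298) = 386104/(-122235429/298) = 386104*(-298/122235429) = -115058992/122235429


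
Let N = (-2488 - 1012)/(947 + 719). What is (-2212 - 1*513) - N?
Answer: -324025/119 ≈ -2722.9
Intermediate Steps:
N = -250/119 (N = -3500/1666 = -3500*1/1666 = -250/119 ≈ -2.1008)
(-2212 - 1*513) - N = (-2212 - 1*513) - 1*(-250/119) = (-2212 - 513) + 250/119 = -2725 + 250/119 = -324025/119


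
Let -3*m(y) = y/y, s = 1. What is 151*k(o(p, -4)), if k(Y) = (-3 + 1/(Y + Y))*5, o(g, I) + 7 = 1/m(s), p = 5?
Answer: -9211/4 ≈ -2302.8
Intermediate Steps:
m(y) = -⅓ (m(y) = -y/(3*y) = -⅓*1 = -⅓)
o(g, I) = -10 (o(g, I) = -7 + 1/(-⅓) = -7 - 3 = -10)
k(Y) = -15 + 5/(2*Y) (k(Y) = (-3 + 1/(2*Y))*5 = -15 + 5/(2*Y))
151*k(o(p, -4)) = 151*(-15 + (5/2)/(-10)) = 151*(-15 + (5/2)*(-⅒)) = 151*(-15 - ¼) = 151*(-61/4) = -9211/4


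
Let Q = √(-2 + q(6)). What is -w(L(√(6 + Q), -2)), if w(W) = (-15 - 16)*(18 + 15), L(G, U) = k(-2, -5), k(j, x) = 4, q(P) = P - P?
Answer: 1023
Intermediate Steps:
q(P) = 0
Q = I*√2 (Q = √(-2 + 0) = √(-2) = I*√2 ≈ 1.4142*I)
L(G, U) = 4
w(W) = -1023 (w(W) = -31*33 = -1023)
-w(L(√(6 + Q), -2)) = -1*(-1023) = 1023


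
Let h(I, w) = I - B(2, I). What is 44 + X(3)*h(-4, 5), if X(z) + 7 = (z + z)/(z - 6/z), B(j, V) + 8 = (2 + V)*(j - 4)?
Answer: 44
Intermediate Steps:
B(j, V) = -8 + (-4 + j)*(2 + V) (B(j, V) = -8 + (2 + V)*(j - 4) = -8 + (2 + V)*(-4 + j) = -8 + (-4 + j)*(2 + V))
X(z) = -7 + 2*z/(z - 6/z) (X(z) = -7 + (z + z)/(z - 6/z) = -7 + (2*z)/(z - 6/z) = -7 + 2*z/(z - 6/z))
h(I, w) = 12 + 3*I (h(I, w) = I - (-16 - 4*I + 2*2 + I*2) = I - (-16 - 4*I + 4 + 2*I) = I - (-12 - 2*I) = I + (12 + 2*I) = 12 + 3*I)
44 + X(3)*h(-4, 5) = 44 + ((42 - 5*3**2)/(-6 + 3**2))*(12 + 3*(-4)) = 44 + ((42 - 5*9)/(-6 + 9))*(12 - 12) = 44 + ((42 - 45)/3)*0 = 44 + ((1/3)*(-3))*0 = 44 - 1*0 = 44 + 0 = 44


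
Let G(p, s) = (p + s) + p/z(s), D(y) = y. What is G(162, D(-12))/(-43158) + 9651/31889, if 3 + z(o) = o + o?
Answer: 68654307/229377577 ≈ 0.29931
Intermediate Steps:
z(o) = -3 + 2*o (z(o) = -3 + (o + o) = -3 + 2*o)
G(p, s) = p + s + p/(-3 + 2*s) (G(p, s) = (p + s) + p/(-3 + 2*s) = p + s + p/(-3 + 2*s))
G(162, D(-12))/(-43158) + 9651/31889 = ((162 + (-3 + 2*(-12))*(162 - 12))/(-3 + 2*(-12)))/(-43158) + 9651/31889 = ((162 + (-3 - 24)*150)/(-3 - 24))*(-1/43158) + 9651*(1/31889) = ((162 - 27*150)/(-27))*(-1/43158) + 9651/31889 = -(162 - 4050)/27*(-1/43158) + 9651/31889 = -1/27*(-3888)*(-1/43158) + 9651/31889 = 144*(-1/43158) + 9651/31889 = -24/7193 + 9651/31889 = 68654307/229377577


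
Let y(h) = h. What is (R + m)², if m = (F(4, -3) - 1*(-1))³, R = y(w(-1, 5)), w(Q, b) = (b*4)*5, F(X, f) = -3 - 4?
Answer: 13456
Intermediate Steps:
F(X, f) = -7
w(Q, b) = 20*b (w(Q, b) = (4*b)*5 = 20*b)
R = 100 (R = 20*5 = 100)
m = -216 (m = (-7 - 1*(-1))³ = (-7 + 1)³ = (-6)³ = -216)
(R + m)² = (100 - 216)² = (-116)² = 13456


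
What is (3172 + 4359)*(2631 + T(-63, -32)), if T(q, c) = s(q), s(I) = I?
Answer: 19339608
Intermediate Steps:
T(q, c) = q
(3172 + 4359)*(2631 + T(-63, -32)) = (3172 + 4359)*(2631 - 63) = 7531*2568 = 19339608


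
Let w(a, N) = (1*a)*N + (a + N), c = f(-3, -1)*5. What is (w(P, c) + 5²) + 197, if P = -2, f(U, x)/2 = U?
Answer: 250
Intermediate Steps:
f(U, x) = 2*U
c = -30 (c = (2*(-3))*5 = -6*5 = -30)
w(a, N) = N + a + N*a (w(a, N) = a*N + (N + a) = N*a + (N + a) = N + a + N*a)
(w(P, c) + 5²) + 197 = ((-30 - 2 - 30*(-2)) + 5²) + 197 = ((-30 - 2 + 60) + 25) + 197 = (28 + 25) + 197 = 53 + 197 = 250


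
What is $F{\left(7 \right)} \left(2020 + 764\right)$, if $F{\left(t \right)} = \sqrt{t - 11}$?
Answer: $5568 i \approx 5568.0 i$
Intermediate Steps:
$F{\left(t \right)} = \sqrt{-11 + t}$
$F{\left(7 \right)} \left(2020 + 764\right) = \sqrt{-11 + 7} \left(2020 + 764\right) = \sqrt{-4} \cdot 2784 = 2 i 2784 = 5568 i$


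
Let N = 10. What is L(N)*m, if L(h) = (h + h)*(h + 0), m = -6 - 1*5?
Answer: -2200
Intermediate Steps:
m = -11 (m = -6 - 5 = -11)
L(h) = 2*h**2 (L(h) = (2*h)*h = 2*h**2)
L(N)*m = (2*10**2)*(-11) = (2*100)*(-11) = 200*(-11) = -2200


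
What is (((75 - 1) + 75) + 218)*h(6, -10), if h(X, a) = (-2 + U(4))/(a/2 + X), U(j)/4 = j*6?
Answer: 34498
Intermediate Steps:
U(j) = 24*j (U(j) = 4*(j*6) = 4*(6*j) = 24*j)
h(X, a) = 94/(X + a/2) (h(X, a) = (-2 + 24*4)/(a/2 + X) = (-2 + 96)/(a*(½) + X) = 94/(a/2 + X) = 94/(X + a/2))
(((75 - 1) + 75) + 218)*h(6, -10) = (((75 - 1) + 75) + 218)*(188/(-10 + 2*6)) = ((74 + 75) + 218)*(188/(-10 + 12)) = (149 + 218)*(188/2) = 367*(188*(½)) = 367*94 = 34498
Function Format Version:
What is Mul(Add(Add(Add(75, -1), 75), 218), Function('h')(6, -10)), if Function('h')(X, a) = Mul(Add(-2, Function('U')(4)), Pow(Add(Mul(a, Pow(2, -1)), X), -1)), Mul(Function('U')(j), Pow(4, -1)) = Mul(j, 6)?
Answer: 34498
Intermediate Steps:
Function('U')(j) = Mul(24, j) (Function('U')(j) = Mul(4, Mul(j, 6)) = Mul(4, Mul(6, j)) = Mul(24, j))
Function('h')(X, a) = Mul(94, Pow(Add(X, Mul(Rational(1, 2), a)), -1)) (Function('h')(X, a) = Mul(Add(-2, Mul(24, 4)), Pow(Add(Mul(a, Pow(2, -1)), X), -1)) = Mul(Add(-2, 96), Pow(Add(Mul(a, Rational(1, 2)), X), -1)) = Mul(94, Pow(Add(Mul(Rational(1, 2), a), X), -1)) = Mul(94, Pow(Add(X, Mul(Rational(1, 2), a)), -1)))
Mul(Add(Add(Add(75, -1), 75), 218), Function('h')(6, -10)) = Mul(Add(Add(Add(75, -1), 75), 218), Mul(188, Pow(Add(-10, Mul(2, 6)), -1))) = Mul(Add(Add(74, 75), 218), Mul(188, Pow(Add(-10, 12), -1))) = Mul(Add(149, 218), Mul(188, Pow(2, -1))) = Mul(367, Mul(188, Rational(1, 2))) = Mul(367, 94) = 34498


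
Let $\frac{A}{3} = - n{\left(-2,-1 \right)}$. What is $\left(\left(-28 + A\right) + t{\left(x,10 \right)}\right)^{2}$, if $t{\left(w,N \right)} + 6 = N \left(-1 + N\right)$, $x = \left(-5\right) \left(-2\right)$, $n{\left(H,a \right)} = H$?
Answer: $3844$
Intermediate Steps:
$A = 6$ ($A = 3 \left(\left(-1\right) \left(-2\right)\right) = 3 \cdot 2 = 6$)
$x = 10$
$t{\left(w,N \right)} = -6 + N \left(-1 + N\right)$
$\left(\left(-28 + A\right) + t{\left(x,10 \right)}\right)^{2} = \left(\left(-28 + 6\right) - \left(16 - 100\right)\right)^{2} = \left(-22 - -84\right)^{2} = \left(-22 + 84\right)^{2} = 62^{2} = 3844$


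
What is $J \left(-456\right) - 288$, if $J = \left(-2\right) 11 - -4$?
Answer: $7920$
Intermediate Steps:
$J = -18$ ($J = -22 + 4 = -18$)
$J \left(-456\right) - 288 = \left(-18\right) \left(-456\right) - 288 = 8208 - 288 = 7920$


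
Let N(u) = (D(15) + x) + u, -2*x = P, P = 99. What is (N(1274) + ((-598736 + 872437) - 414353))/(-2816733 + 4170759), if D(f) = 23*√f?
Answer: -278855/2708052 + 23*√15/1354026 ≈ -0.10291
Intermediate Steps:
x = -99/2 (x = -½*99 = -99/2 ≈ -49.500)
N(u) = -99/2 + u + 23*√15 (N(u) = (23*√15 - 99/2) + u = (-99/2 + 23*√15) + u = -99/2 + u + 23*√15)
(N(1274) + ((-598736 + 872437) - 414353))/(-2816733 + 4170759) = ((-99/2 + 1274 + 23*√15) + ((-598736 + 872437) - 414353))/(-2816733 + 4170759) = ((2449/2 + 23*√15) + (273701 - 414353))/1354026 = ((2449/2 + 23*√15) - 140652)*(1/1354026) = (-278855/2 + 23*√15)*(1/1354026) = -278855/2708052 + 23*√15/1354026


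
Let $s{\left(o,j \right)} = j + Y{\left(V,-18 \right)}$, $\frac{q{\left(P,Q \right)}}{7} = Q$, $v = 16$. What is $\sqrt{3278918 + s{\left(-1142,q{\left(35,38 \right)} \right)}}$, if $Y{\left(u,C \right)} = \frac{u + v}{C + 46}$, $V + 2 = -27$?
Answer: $\frac{\sqrt{642719973}}{14} \approx 1810.9$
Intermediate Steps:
$V = -29$ ($V = -2 - 27 = -29$)
$q{\left(P,Q \right)} = 7 Q$
$Y{\left(u,C \right)} = \frac{16 + u}{46 + C}$ ($Y{\left(u,C \right)} = \frac{u + 16}{C + 46} = \frac{16 + u}{46 + C}$)
$s{\left(o,j \right)} = - \frac{13}{28} + j$ ($s{\left(o,j \right)} = j + \frac{16 - 29}{46 - 18} = j + \frac{1}{28} \left(-13\right) = j - \frac{13}{28} = - \frac{13}{28} + j$)
$\sqrt{3278918 + s{\left(-1142,q{\left(35,38 \right)} \right)}} = \sqrt{3278918 + \left(- \frac{13}{28} + 7 \cdot 38\right)} = \sqrt{3278918 + \left(- \frac{13}{28} + 266\right)} = \sqrt{3278918 + \frac{7435}{28}} = \sqrt{\frac{91817139}{28}} = \frac{\sqrt{642719973}}{14}$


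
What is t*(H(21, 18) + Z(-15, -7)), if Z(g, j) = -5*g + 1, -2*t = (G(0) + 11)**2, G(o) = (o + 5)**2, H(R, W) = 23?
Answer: -64152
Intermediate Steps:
G(o) = (5 + o)**2
t = -648 (t = -((5 + 0)**2 + 11)**2/2 = -(5**2 + 11)**2/2 = -(25 + 11)**2/2 = -1/2*36**2 = -1/2*1296 = -648)
Z(g, j) = 1 - 5*g
t*(H(21, 18) + Z(-15, -7)) = -648*(23 + (1 - 5*(-15))) = -648*(23 + (1 + 75)) = -648*(23 + 76) = -648*99 = -64152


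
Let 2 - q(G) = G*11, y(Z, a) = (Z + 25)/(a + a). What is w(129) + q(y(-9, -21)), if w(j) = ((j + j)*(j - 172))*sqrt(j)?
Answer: 130/21 - 11094*sqrt(129) ≈ -1.2600e+5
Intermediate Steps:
w(j) = 2*j**(3/2)*(-172 + j) (w(j) = ((2*j)*(-172 + j))*sqrt(j) = (2*j*(-172 + j))*sqrt(j) = 2*j**(3/2)*(-172 + j))
y(Z, a) = (25 + Z)/(2*a) (y(Z, a) = (25 + Z)/((2*a)) = (25 + Z)*(1/(2*a)) = (25 + Z)/(2*a))
q(G) = 2 - 11*G (q(G) = 2 - G*11 = 2 - 11*G)
w(129) + q(y(-9, -21)) = 2*129**(3/2)*(-172 + 129) + (2 - 11*(25 - 9)/(2*(-21))) = 2*(129*sqrt(129))*(-43) + (2 - 11*(-1)*16/(2*21)) = -11094*sqrt(129) + (2 - 11*(-8/21)) = -11094*sqrt(129) + (2 + 88/21) = -11094*sqrt(129) + 130/21 = 130/21 - 11094*sqrt(129)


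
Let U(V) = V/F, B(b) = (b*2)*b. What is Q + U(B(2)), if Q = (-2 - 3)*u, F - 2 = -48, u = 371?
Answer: -42669/23 ≈ -1855.2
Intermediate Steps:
F = -46 (F = 2 - 48 = -46)
B(b) = 2*b² (B(b) = (2*b)*b = 2*b²)
U(V) = -V/46 (U(V) = V/(-46) = V*(-1/46) = -V/46)
Q = -1855 (Q = (-2 - 3)*371 = -5*371 = -1855)
Q + U(B(2)) = -1855 - 2²/23 = -1855 - 4/23 = -42669/23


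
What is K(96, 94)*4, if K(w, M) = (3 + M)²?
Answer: 37636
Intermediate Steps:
K(96, 94)*4 = (3 + 94)²*4 = 97²*4 = 9409*4 = 37636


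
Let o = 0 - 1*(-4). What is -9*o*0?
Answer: 0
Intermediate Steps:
o = 4 (o = 0 + 4 = 4)
-9*o*0 = -9*4*0 = -36*0 = 0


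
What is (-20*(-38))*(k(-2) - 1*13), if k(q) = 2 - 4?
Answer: -11400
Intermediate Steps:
k(q) = -2
(-20*(-38))*(k(-2) - 1*13) = (-20*(-38))*(-2 - 1*13) = 760*(-2 - 13) = 760*(-15) = -11400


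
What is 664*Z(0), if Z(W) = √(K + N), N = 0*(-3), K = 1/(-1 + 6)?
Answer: 664*√5/5 ≈ 296.95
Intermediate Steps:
K = ⅕ (K = 1/5 = ⅕ ≈ 0.20000)
N = 0
Z(W) = √5/5 (Z(W) = √(⅕ + 0) = √(⅕) = √5/5)
664*Z(0) = 664*(√5/5) = 664*√5/5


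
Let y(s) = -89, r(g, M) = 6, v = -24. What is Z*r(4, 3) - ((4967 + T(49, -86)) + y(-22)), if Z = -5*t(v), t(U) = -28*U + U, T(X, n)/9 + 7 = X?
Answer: -24696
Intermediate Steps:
T(X, n) = -63 + 9*X
t(U) = -27*U
Z = -3240 (Z = -(-135)*(-24) = -5*648 = -3240)
Z*r(4, 3) - ((4967 + T(49, -86)) + y(-22)) = -3240*6 - ((4967 + (-63 + 9*49)) - 89) = -19440 - ((4967 + (-63 + 441)) - 89) = -19440 - ((4967 + 378) - 89) = -19440 - (5345 - 89) = -19440 - 1*5256 = -19440 - 5256 = -24696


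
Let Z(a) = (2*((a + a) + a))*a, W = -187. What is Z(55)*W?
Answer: -3394050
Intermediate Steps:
Z(a) = 6*a² (Z(a) = (2*(2*a + a))*a = (2*(3*a))*a = (6*a)*a = 6*a²)
Z(55)*W = (6*55²)*(-187) = (6*3025)*(-187) = 18150*(-187) = -3394050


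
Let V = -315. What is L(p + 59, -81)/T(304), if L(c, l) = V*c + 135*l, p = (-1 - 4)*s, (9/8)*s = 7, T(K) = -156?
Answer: 4930/39 ≈ 126.41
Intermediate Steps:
s = 56/9 (s = (8/9)*7 = 56/9 ≈ 6.2222)
p = -280/9 (p = (-1 - 4)*(56/9) = -5*56/9 = -280/9 ≈ -31.111)
L(c, l) = -315*c + 135*l
L(p + 59, -81)/T(304) = (-315*(-280/9 + 59) + 135*(-81))/(-156) = (-315*251/9 - 10935)*(-1/156) = (-8785 - 10935)*(-1/156) = -19720*(-1/156) = 4930/39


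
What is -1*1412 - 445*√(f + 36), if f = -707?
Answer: -1412 - 445*I*√671 ≈ -1412.0 - 11527.0*I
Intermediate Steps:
-1*1412 - 445*√(f + 36) = -1*1412 - 445*√(-707 + 36) = -1412 - 445*I*√671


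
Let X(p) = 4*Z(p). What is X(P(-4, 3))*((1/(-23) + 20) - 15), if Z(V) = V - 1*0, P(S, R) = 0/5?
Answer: 0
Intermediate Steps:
P(S, R) = 0 (P(S, R) = 0*(⅕) = 0)
Z(V) = V (Z(V) = V + 0 = V)
X(p) = 4*p
X(P(-4, 3))*((1/(-23) + 20) - 15) = (4*0)*((1/(-23) + 20) - 15) = 0*((-1/23 + 20) - 15) = 0*(459/23 - 15) = 0*(114/23) = 0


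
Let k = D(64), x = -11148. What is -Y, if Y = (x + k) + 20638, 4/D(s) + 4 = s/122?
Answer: -502909/53 ≈ -9488.8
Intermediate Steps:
D(s) = 4/(-4 + s/122)
k = -61/53 (k = 488/(-488 + 64) = 488/(-424) = 488*(-1/424) = -61/53 ≈ -1.1509)
Y = 502909/53 (Y = (-11148 - 61/53) + 20638 = -590905/53 + 20638 = 502909/53 ≈ 9488.8)
-Y = -1*502909/53 = -502909/53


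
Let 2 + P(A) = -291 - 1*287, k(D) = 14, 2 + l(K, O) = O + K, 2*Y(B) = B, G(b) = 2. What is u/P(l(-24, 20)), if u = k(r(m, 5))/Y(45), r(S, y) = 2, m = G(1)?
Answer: -7/6525 ≈ -0.0010728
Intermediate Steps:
m = 2
Y(B) = B/2
l(K, O) = -2 + K + O (l(K, O) = -2 + (O + K) = -2 + (K + O) = -2 + K + O)
P(A) = -580 (P(A) = -2 + (-291 - 1*287) = -2 + (-291 - 287) = -2 - 578 = -580)
u = 28/45 (u = 14/(((½)*45)) = 14/(45/2) = 14*(2/45) = 28/45 ≈ 0.62222)
u/P(l(-24, 20)) = (28/45)/(-580) = (28/45)*(-1/580) = -7/6525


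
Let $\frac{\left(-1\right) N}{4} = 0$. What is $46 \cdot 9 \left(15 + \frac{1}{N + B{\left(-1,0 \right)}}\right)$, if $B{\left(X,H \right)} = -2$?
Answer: $6003$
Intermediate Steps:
$N = 0$ ($N = \left(-4\right) 0 = 0$)
$46 \cdot 9 \left(15 + \frac{1}{N + B{\left(-1,0 \right)}}\right) = 46 \cdot 9 \left(15 + \frac{1}{0 - 2}\right) = 414 \left(15 + \frac{1}{-2}\right) = 414 \left(15 - \frac{1}{2}\right) = 414 \cdot \frac{29}{2} = 6003$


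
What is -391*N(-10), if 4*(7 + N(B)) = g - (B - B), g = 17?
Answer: 4301/4 ≈ 1075.3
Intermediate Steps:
N(B) = -11/4 (N(B) = -7 + (17 - (B - B))/4 = -7 + (17 - 1*0)/4 = -7 + (17 + 0)/4 = -7 + (¼)*17 = -7 + 17/4 = -11/4)
-391*N(-10) = -391*(-11/4) = 4301/4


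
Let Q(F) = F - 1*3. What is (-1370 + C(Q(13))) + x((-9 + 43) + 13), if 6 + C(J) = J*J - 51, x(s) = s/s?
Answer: -1326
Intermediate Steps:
Q(F) = -3 + F (Q(F) = F - 3 = -3 + F)
x(s) = 1
C(J) = -57 + J**2 (C(J) = -6 + (J*J - 51) = -6 + (J**2 - 51) = -6 + (-51 + J**2) = -57 + J**2)
(-1370 + C(Q(13))) + x((-9 + 43) + 13) = (-1370 + (-57 + (-3 + 13)**2)) + 1 = (-1370 + (-57 + 10**2)) + 1 = (-1370 + (-57 + 100)) + 1 = (-1370 + 43) + 1 = -1327 + 1 = -1326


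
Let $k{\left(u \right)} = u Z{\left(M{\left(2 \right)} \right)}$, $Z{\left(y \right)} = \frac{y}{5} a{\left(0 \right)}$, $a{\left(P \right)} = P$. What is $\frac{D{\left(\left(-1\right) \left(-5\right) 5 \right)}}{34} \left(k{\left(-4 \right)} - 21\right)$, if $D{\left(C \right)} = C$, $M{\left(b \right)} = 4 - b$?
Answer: $- \frac{525}{34} \approx -15.441$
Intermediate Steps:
$Z{\left(y \right)} = 0$ ($Z{\left(y \right)} = \frac{y}{5} \cdot 0 = 0$)
$k{\left(u \right)} = 0$ ($k{\left(u \right)} = u 0 = 0$)
$\frac{D{\left(\left(-1\right) \left(-5\right) 5 \right)}}{34} \left(k{\left(-4 \right)} - 21\right) = \frac{\left(-1\right) \left(-5\right) 5}{34} \left(0 - 21\right) = 5 \cdot 5 \cdot \frac{1}{34} \left(-21\right) = 25 \cdot \frac{1}{34} \left(-21\right) = \frac{25}{34} \left(-21\right) = - \frac{525}{34}$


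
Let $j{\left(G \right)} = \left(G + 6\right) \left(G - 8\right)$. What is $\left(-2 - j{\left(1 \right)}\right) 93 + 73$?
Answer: $4444$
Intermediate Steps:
$j{\left(G \right)} = \left(-8 + G\right) \left(6 + G\right)$ ($j{\left(G \right)} = \left(6 + G\right) \left(-8 + G\right) = \left(-8 + G\right) \left(6 + G\right)$)
$\left(-2 - j{\left(1 \right)}\right) 93 + 73 = \left(-2 - \left(-48 + 1^{2} - 2\right)\right) 93 + 73 = \left(-2 - \left(-48 + 1 - 2\right)\right) 93 + 73 = \left(-2 - -49\right) 93 + 73 = \left(-2 + 49\right) 93 + 73 = 47 \cdot 93 + 73 = 4371 + 73 = 4444$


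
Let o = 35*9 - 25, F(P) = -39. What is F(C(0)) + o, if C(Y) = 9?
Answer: 251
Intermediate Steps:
o = 290 (o = 315 - 25 = 290)
F(C(0)) + o = -39 + 290 = 251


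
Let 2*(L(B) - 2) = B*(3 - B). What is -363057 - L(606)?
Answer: -180350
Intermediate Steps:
L(B) = 2 + B*(3 - B)/2 (L(B) = 2 + (B*(3 - B))/2 = 2 + B*(3 - B)/2)
-363057 - L(606) = -363057 - (2 - ½*606² + (3/2)*606) = -363057 - (2 - ½*367236 + 909) = -363057 - (2 - 183618 + 909) = -363057 - 1*(-182707) = -363057 + 182707 = -180350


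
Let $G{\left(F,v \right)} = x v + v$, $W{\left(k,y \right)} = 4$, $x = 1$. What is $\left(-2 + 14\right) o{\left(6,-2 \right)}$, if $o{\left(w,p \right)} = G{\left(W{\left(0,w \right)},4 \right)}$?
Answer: $96$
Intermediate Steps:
$G{\left(F,v \right)} = 2 v$ ($G{\left(F,v \right)} = 1 v + v = v + v = 2 v$)
$o{\left(w,p \right)} = 8$ ($o{\left(w,p \right)} = 2 \cdot 4 = 8$)
$\left(-2 + 14\right) o{\left(6,-2 \right)} = \left(-2 + 14\right) 8 = 12 \cdot 8 = 96$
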